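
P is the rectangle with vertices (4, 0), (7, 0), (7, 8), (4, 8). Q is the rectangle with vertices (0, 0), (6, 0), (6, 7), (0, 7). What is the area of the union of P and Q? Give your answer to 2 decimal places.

52.00

By inclusion–exclusion:
Individual areas: |P| = 24, |Q| = 42.
|P∩Q|: x∈[4,6], y∈[0,7] → 2·7 = 14.
|P ∪ Q| = 66 − 14 = 52.00.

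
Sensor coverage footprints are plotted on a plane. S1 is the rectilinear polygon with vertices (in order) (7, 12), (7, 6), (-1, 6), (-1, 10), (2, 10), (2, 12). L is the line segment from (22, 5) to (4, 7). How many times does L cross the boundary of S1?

The segment meets the boundary at (7,6.667).

1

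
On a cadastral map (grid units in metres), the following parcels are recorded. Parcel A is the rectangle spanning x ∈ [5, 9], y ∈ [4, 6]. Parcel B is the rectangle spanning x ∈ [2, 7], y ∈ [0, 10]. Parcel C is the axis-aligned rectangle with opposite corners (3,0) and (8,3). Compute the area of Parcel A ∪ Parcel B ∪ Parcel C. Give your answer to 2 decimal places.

By inclusion–exclusion:
Individual areas: |Parcel A| = 8, |Parcel B| = 50, |Parcel C| = 15.
|Parcel A∩Parcel B|: x∈[5,7], y∈[4,6] → 2·2 = 4.
|Parcel A∩Parcel C| = 0 (no overlap).
|Parcel B∩Parcel C|: x∈[3,7], y∈[0,3] → 4·3 = 12.
|Parcel A∩Parcel B∩Parcel C| = 0.
|Parcel A ∪ Parcel B ∪ Parcel C| = 73 − 16 + 0 = 57.00.

57.00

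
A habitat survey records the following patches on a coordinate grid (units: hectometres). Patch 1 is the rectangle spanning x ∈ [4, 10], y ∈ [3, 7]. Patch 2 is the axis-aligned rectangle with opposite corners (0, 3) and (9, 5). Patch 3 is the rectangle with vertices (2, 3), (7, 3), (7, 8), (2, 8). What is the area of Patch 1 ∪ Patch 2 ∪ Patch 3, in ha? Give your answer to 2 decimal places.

By inclusion–exclusion:
Individual areas: |Patch 1| = 24, |Patch 2| = 18, |Patch 3| = 25.
|Patch 1∩Patch 2|: x∈[4,9], y∈[3,5] → 5·2 = 10.
|Patch 1∩Patch 3|: x∈[4,7], y∈[3,7] → 3·4 = 12.
|Patch 2∩Patch 3|: x∈[2,7], y∈[3,5] → 5·2 = 10.
|Patch 1∩Patch 2∩Patch 3| = 6.
|Patch 1 ∪ Patch 2 ∪ Patch 3| = 67 − 32 + 6 = 41.00.

41.00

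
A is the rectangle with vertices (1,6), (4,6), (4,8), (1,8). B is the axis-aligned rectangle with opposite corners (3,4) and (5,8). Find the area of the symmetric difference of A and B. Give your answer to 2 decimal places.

|A∩B|: x∈[3,4], y∈[6,8] → 1·2 = 2.
|A △ B| = |A| + |B| − 2·|A∩B| = 6 + 8 − 4 = 10.00.

10.00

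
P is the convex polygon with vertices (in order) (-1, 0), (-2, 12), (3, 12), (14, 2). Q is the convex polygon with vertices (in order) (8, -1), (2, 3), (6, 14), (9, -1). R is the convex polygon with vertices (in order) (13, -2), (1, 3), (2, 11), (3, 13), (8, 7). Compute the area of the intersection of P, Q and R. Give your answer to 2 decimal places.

The intersection is the polygon with vertices (8.546,1.273), (5.97,0.929), (3.667,1.889), (2,3), (4.708,10.447), (6.438,8.875), (7.21,7.947).
By the shoelace formula its area is 37.42.

37.42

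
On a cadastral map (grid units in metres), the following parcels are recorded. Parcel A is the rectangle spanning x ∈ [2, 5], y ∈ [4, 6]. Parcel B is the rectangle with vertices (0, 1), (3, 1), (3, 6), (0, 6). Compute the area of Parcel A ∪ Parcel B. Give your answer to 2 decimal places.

By inclusion–exclusion:
Individual areas: |Parcel A| = 6, |Parcel B| = 15.
|Parcel A∩Parcel B|: x∈[2,3], y∈[4,6] → 1·2 = 2.
|Parcel A ∪ Parcel B| = 21 − 2 = 19.00.

19.00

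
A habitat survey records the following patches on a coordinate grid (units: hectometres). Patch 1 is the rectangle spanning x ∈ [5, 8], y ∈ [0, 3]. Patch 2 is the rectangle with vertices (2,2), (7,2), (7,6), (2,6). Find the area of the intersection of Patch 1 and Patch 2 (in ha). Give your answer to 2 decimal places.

|Patch 1∩Patch 2|: x∈[5,7], y∈[2,3] → 2·1 = 2.

2.00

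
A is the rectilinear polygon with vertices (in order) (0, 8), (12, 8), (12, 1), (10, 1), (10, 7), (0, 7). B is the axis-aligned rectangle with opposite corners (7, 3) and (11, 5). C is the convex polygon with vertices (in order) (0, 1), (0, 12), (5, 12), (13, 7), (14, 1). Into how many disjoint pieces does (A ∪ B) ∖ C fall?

1

(A ∪ B) ∖ C is a single connected region.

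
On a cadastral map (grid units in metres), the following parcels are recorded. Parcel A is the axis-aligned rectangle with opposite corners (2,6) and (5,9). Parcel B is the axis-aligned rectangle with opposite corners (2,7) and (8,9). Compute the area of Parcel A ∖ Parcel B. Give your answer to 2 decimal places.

3.00

|Parcel A∩Parcel B|: x∈[2,5], y∈[7,9] → 3·2 = 6.
|Parcel A| = 9.
|Parcel A ∖ Parcel B| = |Parcel A| − |Parcel A∩Parcel B| = 9 − 6 = 3.00.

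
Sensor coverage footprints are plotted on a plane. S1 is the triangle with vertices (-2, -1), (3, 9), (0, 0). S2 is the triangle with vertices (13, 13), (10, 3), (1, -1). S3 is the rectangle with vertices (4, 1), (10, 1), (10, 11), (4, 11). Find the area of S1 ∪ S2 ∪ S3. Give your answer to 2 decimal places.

81.00

By inclusion–exclusion:
Individual areas: |S1| = 7.5, |S2| = 39, |S3| = 60.
|S1∩S2| = 0.
|S1∩S3| = 0.
|S2∩S3| = 25.5.
|S1∩S2∩S3| = 0.
|S1 ∪ S2 ∪ S3| = 106.5 − 25.5 + 0 = 81.00.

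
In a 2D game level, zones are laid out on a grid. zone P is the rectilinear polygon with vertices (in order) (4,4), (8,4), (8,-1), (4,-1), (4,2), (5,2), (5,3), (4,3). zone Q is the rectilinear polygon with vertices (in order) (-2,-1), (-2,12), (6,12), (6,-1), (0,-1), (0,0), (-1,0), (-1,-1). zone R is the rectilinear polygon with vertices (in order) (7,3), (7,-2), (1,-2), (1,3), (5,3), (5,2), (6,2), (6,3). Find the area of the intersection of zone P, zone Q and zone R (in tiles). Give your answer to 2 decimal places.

6.00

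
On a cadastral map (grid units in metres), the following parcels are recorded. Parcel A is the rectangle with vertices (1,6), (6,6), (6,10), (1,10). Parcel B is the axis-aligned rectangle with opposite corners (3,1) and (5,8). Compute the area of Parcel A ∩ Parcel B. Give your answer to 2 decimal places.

|Parcel A∩Parcel B|: x∈[3,5], y∈[6,8] → 2·2 = 4.

4.00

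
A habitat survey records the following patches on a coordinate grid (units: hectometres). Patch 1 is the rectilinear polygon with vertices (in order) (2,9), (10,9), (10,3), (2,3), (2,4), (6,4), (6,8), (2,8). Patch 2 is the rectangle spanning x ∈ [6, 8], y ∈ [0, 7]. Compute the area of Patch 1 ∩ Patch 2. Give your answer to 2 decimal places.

8.00

The intersection is the polygon with vertices (6,3), (6,4), (6,7), (8,7), (8,3).
By the shoelace formula its area is 8.00.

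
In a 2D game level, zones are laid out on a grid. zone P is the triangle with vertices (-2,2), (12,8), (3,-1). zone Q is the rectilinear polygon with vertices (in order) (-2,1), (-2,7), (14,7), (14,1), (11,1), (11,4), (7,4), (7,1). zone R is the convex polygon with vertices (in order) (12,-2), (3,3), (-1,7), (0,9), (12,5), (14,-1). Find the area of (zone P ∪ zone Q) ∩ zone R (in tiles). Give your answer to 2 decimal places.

43.57

|zone P ∪ zone Q| = 90.5.
|(zone P ∪ zone Q) ∩ zone R| = 43.57.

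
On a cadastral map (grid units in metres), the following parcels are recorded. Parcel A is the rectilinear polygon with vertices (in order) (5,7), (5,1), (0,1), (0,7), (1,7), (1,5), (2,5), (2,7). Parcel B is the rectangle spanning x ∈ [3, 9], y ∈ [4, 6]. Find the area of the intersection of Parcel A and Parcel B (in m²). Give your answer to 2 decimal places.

The intersection is the polygon with vertices (5,4), (3,4), (3,6), (5,6).
By the shoelace formula its area is 4.00.

4.00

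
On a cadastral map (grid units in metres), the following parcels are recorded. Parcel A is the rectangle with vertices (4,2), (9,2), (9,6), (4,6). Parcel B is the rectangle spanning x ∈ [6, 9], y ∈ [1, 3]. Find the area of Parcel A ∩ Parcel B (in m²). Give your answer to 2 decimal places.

|Parcel A∩Parcel B|: x∈[6,9], y∈[2,3] → 3·1 = 3.

3.00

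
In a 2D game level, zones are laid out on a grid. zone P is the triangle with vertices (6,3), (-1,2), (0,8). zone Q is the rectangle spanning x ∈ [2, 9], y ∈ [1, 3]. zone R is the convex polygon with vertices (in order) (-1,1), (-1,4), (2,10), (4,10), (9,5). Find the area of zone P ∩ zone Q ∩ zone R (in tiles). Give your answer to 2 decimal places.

0.70

The intersection is the polygon with vertices (2,3), (4,3), (2.889,2.556), (2,2.429).
By the shoelace formula its area is 0.70.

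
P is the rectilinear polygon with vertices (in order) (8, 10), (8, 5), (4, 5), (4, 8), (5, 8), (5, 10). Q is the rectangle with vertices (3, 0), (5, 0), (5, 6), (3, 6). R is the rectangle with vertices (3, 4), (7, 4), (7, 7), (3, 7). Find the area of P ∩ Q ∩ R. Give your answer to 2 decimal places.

The intersection is the polygon with vertices (4,6), (5,6), (5,5), (4,5).
By the shoelace formula its area is 1.00.

1.00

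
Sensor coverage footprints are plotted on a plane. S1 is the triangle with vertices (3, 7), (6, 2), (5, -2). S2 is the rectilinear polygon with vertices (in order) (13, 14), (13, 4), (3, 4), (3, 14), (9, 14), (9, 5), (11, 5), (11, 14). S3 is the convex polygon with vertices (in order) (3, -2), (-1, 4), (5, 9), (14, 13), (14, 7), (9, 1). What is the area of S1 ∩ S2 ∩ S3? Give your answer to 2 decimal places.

The intersection is the polygon with vertices (3.667,4), (3,7), (4.8,4).
By the shoelace formula its area is 1.70.

1.70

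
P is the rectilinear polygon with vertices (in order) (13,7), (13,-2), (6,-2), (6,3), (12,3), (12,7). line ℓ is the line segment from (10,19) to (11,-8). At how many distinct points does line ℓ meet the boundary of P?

The segment meets the boundary at (10.778,-2), (10.593,3).

2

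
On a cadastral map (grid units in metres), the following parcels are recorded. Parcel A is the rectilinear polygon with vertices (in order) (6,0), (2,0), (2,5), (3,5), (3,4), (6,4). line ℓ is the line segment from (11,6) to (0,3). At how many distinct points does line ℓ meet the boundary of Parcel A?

2

The segment meets the boundary at (2,3.545), (3.667,4).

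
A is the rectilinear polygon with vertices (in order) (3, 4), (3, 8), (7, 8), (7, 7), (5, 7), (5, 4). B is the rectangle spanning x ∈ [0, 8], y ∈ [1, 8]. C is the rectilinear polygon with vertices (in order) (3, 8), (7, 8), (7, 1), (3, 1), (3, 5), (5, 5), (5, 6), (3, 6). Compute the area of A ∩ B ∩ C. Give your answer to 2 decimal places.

8.00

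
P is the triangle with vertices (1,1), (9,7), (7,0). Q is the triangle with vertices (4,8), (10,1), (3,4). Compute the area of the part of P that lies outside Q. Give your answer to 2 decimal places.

16.37

|P| = 22, |P∩Q| = 5.627.
|P ∖ Q| = |P| − |P∩Q| = 22 − 5.627 = 16.37.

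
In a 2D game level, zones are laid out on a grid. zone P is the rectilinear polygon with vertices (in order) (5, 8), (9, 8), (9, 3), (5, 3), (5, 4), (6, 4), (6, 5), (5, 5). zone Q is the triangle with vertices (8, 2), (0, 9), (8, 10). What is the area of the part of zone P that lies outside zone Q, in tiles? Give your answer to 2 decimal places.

6.29

|zone P| = 19, |zone P∩zone Q| = 12.7143.
|zone P ∖ zone Q| = |zone P| − |zone P∩zone Q| = 19 − 12.7143 = 6.29.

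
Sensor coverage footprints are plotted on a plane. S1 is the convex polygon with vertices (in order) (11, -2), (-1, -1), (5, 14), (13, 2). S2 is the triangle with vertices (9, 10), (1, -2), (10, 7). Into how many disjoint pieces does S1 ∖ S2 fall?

S1 ∖ S2 splits into 2 disjoint pieces (area 51.3538, area 53.614).

2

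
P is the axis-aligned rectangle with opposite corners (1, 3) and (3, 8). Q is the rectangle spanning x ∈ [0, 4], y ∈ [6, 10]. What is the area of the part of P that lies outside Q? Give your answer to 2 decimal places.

6.00

|P∩Q|: x∈[1,3], y∈[6,8] → 2·2 = 4.
|P| = 10.
|P ∖ Q| = |P| − |P∩Q| = 10 − 4 = 6.00.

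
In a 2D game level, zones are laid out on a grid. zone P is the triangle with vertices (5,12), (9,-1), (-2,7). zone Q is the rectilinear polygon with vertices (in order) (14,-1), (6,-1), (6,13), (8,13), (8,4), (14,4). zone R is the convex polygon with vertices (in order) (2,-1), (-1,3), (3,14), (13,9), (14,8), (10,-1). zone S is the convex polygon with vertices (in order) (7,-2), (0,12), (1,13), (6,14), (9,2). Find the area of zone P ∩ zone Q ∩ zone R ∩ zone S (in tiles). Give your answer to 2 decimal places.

The intersection is the polygon with vertices (6,8.75), (8.429,0.857), (7.9,-0.2), (6,1.182).
By the shoelace formula its area is 10.56.

10.56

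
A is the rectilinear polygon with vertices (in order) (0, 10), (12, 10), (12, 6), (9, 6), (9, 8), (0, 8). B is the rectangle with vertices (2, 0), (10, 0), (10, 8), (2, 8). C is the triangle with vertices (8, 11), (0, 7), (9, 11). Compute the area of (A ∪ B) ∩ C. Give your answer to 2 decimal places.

The region (A ∪ B) ∩ C is the polygon with vertices (2,8), (6,10), (6.75,10), (2,7.889).
By the shoelace formula its area is 1.01.

1.01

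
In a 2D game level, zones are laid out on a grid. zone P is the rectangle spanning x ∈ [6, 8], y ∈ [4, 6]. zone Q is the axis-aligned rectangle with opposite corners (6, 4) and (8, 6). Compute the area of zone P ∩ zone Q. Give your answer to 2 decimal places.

|zone P∩zone Q|: x∈[6,8], y∈[4,6] → 2·2 = 4.

4.00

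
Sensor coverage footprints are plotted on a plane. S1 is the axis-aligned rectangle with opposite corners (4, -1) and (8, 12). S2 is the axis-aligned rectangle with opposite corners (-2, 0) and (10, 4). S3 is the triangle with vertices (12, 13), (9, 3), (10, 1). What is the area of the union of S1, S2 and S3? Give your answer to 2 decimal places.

90.15

By inclusion–exclusion:
Individual areas: |S1| = 52, |S2| = 48, |S3| = 8.
|S1∩S2|: x∈[4,8], y∈[0,4] → 4·4 = 16.
|S1∩S3| = 0.
|S2∩S3| = 1.85.
|S1∩S2∩S3| = 0.
|S1 ∪ S2 ∪ S3| = 108 − 17.85 + 0 = 90.15.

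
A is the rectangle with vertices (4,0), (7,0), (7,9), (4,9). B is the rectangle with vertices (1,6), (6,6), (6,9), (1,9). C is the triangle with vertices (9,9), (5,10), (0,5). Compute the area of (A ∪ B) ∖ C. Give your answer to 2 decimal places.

|A ∪ B| = 36.
|(A ∪ B) ∩ C| = 8.4861.
|(A ∪ B) ∖ C| = 36 − 8.4861 = 27.51.

27.51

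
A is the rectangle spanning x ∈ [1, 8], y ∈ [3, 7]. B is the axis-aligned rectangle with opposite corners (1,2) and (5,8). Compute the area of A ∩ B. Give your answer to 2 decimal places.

16.00

|A∩B|: x∈[1,5], y∈[3,7] → 4·4 = 16.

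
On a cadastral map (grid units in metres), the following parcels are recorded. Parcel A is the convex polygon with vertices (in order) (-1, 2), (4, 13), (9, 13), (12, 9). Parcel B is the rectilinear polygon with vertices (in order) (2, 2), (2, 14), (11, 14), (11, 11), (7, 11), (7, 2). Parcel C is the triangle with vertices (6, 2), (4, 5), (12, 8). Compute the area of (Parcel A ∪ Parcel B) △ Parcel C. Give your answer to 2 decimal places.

|Parcel A ∪ Parcel B| = 94.7077.
|(Parcel A ∪ Parcel B) ∩ Parcel C| = 7.1875.
|(Parcel A ∪ Parcel B) △ Parcel C| = 94.7077 + 15 − 14.375 = 95.33.

95.33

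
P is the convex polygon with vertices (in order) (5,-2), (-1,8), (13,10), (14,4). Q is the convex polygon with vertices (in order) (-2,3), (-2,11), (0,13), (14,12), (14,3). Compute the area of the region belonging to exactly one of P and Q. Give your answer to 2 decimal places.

|P| = 106, |Q| = 151, |P∩Q| = 79.75.
|P △ Q| = |P| + |Q| − 2·|P∩Q| = 106 + 151 − 159.5 = 97.50.

97.50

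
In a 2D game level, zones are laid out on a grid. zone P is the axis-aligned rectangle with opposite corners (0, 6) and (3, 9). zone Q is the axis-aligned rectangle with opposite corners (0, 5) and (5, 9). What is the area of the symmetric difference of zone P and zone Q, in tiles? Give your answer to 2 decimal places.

11.00

|zone P∩zone Q|: x∈[0,3], y∈[6,9] → 3·3 = 9.
|zone P △ zone Q| = |zone P| + |zone Q| − 2·|zone P∩zone Q| = 9 + 20 − 18 = 11.00.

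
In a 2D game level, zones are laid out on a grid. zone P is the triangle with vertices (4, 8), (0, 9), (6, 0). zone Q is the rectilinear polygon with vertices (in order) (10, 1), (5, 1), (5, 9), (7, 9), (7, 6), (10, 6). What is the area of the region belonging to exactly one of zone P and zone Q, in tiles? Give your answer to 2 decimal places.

43.92

|zone P| = 15, |zone Q| = 31, |zone P∩zone Q| = 1.0417.
|zone P △ zone Q| = |zone P| + |zone Q| − 2·|zone P∩zone Q| = 15 + 31 − 2.0833 = 43.92.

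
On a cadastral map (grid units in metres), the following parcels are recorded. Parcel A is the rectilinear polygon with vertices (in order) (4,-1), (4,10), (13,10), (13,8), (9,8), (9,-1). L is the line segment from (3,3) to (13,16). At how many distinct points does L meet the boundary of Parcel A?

2

The segment meets the boundary at (8.385,10), (4,4.3).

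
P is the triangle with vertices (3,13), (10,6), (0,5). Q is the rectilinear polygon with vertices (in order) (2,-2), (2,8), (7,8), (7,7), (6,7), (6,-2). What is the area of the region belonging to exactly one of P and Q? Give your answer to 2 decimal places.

56.70

|P| = 38.5, |Q| = 41, |P∩Q| = 11.4.
|P △ Q| = |P| + |Q| − 2·|P∩Q| = 38.5 + 41 − 22.8 = 56.70.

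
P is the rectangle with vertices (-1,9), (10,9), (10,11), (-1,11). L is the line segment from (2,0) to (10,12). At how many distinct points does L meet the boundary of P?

The segment meets the boundary at (9.333,11), (8,9).

2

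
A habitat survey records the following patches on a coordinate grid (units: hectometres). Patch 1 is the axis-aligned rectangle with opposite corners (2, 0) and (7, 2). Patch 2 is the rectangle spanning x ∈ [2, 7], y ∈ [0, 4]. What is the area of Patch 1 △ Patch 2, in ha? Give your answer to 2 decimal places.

|Patch 1∩Patch 2|: x∈[2,7], y∈[0,2] → 5·2 = 10.
|Patch 1 △ Patch 2| = |Patch 1| + |Patch 2| − 2·|Patch 1∩Patch 2| = 10 + 20 − 20 = 10.00.

10.00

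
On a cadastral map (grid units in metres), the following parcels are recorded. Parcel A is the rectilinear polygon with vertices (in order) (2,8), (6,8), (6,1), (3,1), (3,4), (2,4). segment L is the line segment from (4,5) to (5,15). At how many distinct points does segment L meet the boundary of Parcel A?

The segment meets the boundary at (4.3,8).

1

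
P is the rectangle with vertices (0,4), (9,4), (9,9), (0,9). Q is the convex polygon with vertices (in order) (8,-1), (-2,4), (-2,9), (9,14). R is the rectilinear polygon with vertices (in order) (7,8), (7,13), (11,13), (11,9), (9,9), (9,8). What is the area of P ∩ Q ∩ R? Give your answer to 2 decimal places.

1.63

The intersection is the polygon with vertices (8.667,9), (8.6,8), (7,8), (7,9).
By the shoelace formula its area is 1.63.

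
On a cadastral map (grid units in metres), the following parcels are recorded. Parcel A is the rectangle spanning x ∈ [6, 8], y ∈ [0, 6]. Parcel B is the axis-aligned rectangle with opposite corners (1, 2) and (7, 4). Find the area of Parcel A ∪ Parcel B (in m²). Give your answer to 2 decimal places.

22.00

By inclusion–exclusion:
Individual areas: |Parcel A| = 12, |Parcel B| = 12.
|Parcel A∩Parcel B|: x∈[6,7], y∈[2,4] → 1·2 = 2.
|Parcel A ∪ Parcel B| = 24 − 2 = 22.00.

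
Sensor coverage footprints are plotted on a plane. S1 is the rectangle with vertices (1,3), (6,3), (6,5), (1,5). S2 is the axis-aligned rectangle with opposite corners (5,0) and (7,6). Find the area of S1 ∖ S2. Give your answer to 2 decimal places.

|S1∩S2|: x∈[5,6], y∈[3,5] → 1·2 = 2.
|S1| = 10.
|S1 ∖ S2| = |S1| − |S1∩S2| = 10 − 2 = 8.00.

8.00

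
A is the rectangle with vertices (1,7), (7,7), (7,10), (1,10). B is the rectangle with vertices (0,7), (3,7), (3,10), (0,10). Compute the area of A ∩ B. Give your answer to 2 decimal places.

6.00

|A∩B|: x∈[1,3], y∈[7,10] → 2·3 = 6.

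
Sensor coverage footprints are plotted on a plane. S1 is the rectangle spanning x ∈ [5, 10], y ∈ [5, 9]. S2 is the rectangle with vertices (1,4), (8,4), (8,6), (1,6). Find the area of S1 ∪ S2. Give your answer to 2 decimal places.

31.00

By inclusion–exclusion:
Individual areas: |S1| = 20, |S2| = 14.
|S1∩S2|: x∈[5,8], y∈[5,6] → 3·1 = 3.
|S1 ∪ S2| = 34 − 3 = 31.00.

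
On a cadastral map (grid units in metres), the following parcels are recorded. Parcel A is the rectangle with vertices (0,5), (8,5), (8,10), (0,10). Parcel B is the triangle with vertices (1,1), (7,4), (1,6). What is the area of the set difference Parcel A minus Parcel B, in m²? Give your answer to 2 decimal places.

38.50

|Parcel A| = 40, |Parcel A∩Parcel B| = 1.5.
|Parcel A ∖ Parcel B| = |Parcel A| − |Parcel A∩Parcel B| = 40 − 1.5 = 38.50.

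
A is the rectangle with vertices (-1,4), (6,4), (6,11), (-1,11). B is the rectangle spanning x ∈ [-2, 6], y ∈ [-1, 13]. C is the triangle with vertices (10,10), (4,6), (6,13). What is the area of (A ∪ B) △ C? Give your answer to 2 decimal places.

117.67

|A ∪ B| = 112.
|(A ∪ B) ∩ C| = 5.6667.
|(A ∪ B) △ C| = 112 + 17 − 11.3333 = 117.67.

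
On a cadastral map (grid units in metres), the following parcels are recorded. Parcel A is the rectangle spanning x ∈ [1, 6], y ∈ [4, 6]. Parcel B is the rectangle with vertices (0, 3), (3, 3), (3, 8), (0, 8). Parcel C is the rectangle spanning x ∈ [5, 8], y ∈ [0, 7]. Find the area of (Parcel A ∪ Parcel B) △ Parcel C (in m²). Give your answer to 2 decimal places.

|Parcel A ∪ Parcel B| = 21.
|(Parcel A ∪ Parcel B) ∩ Parcel C| = 2.
|(Parcel A ∪ Parcel B) △ Parcel C| = 21 + 21 − 4 = 38.00.

38.00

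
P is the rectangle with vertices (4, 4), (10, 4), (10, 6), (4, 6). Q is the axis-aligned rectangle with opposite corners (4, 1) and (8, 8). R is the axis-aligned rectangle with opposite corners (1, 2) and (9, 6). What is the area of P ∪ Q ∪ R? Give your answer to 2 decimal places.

46.00

By inclusion–exclusion:
Individual areas: |P| = 12, |Q| = 28, |R| = 32.
|P∩Q|: x∈[4,8], y∈[4,6] → 4·2 = 8.
|P∩R|: x∈[4,9], y∈[4,6] → 5·2 = 10.
|Q∩R|: x∈[4,8], y∈[2,6] → 4·4 = 16.
|P∩Q∩R| = 8.
|P ∪ Q ∪ R| = 72 − 34 + 8 = 46.00.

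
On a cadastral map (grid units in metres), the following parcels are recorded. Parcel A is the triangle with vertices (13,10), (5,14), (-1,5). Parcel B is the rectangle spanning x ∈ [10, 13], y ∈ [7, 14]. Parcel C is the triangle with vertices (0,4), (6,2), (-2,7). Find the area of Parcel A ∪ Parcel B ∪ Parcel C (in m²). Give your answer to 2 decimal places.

71.65

By inclusion–exclusion:
Individual areas: |Parcel A| = 48, |Parcel B| = 21, |Parcel C| = 7.
|Parcel A∩Parcel B| = 3.8571.
|Parcel A∩Parcel C| = 0.492.
|Parcel B∩Parcel C| = 0.
|Parcel A∩Parcel B∩Parcel C| = 0.
|Parcel A ∪ Parcel B ∪ Parcel C| = 76 − 4.3491 + 0 = 71.65.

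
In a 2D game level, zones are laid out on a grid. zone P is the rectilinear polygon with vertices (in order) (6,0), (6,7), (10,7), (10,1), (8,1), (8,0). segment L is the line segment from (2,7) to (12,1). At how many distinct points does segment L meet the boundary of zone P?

2

The segment meets the boundary at (10,2.2), (6,4.6).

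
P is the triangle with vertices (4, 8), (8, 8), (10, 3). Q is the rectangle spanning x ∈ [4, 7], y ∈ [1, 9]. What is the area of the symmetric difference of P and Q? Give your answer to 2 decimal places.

|P| = 10, |Q| = 24, |P∩Q| = 3.75.
|P △ Q| = |P| + |Q| − 2·|P∩Q| = 10 + 24 − 7.5 = 26.50.

26.50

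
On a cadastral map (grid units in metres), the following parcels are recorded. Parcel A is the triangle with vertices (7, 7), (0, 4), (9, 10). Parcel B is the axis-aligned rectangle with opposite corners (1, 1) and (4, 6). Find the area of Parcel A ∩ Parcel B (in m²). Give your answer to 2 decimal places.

The intersection is the polygon with vertices (1,4.429), (1,4.667), (3,6), (4,6), (4,5.714).
By the shoelace formula its area is 1.45.

1.45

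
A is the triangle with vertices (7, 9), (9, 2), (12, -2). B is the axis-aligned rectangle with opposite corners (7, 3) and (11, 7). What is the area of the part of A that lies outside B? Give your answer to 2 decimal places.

3.80

|A| = 6.5, |A∩B| = 2.7013.
|A ∖ B| = |A| − |A∩B| = 6.5 − 2.7013 = 3.80.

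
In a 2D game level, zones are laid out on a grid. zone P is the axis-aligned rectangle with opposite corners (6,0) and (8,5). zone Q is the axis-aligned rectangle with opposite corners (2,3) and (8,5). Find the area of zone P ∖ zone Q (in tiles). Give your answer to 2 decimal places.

|zone P∩zone Q|: x∈[6,8], y∈[3,5] → 2·2 = 4.
|zone P| = 10.
|zone P ∖ zone Q| = |zone P| − |zone P∩zone Q| = 10 − 4 = 6.00.

6.00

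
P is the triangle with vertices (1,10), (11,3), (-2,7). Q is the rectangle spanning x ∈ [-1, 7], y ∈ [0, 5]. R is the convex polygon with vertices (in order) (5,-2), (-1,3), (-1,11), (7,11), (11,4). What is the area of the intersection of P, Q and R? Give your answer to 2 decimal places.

0.96

The intersection is the polygon with vertices (7,5), (7,4.231), (4.5,5).
By the shoelace formula its area is 0.96.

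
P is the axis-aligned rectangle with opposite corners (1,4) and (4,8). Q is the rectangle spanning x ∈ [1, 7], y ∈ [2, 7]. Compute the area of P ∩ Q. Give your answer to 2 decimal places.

|P∩Q|: x∈[1,4], y∈[4,7] → 3·3 = 9.

9.00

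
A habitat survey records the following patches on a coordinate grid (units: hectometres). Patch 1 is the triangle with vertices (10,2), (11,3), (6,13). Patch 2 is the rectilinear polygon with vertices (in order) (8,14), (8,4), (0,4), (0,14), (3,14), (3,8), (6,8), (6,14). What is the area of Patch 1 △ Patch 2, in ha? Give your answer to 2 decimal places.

|Patch 1| = 7.5, |Patch 2| = 62, |Patch 1∩Patch 2| = 1.5.
|Patch 1 △ Patch 2| = |Patch 1| + |Patch 2| − 2·|Patch 1∩Patch 2| = 7.5 + 62 − 3 = 66.50.

66.50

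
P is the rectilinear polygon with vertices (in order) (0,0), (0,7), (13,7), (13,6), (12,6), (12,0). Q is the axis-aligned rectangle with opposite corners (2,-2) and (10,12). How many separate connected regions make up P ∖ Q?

P ∖ Q splits into 2 disjoint pieces (area 14, area 15).

2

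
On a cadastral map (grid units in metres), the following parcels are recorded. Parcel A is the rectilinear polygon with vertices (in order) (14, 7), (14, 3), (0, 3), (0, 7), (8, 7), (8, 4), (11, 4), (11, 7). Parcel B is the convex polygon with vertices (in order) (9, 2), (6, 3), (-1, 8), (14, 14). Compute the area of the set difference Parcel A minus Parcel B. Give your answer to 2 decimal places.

26.17

|Parcel A| = 47, |Parcel A∩Parcel B| = 20.8333.
|Parcel A ∖ Parcel B| = |Parcel A| − |Parcel A∩Parcel B| = 47 − 20.8333 = 26.17.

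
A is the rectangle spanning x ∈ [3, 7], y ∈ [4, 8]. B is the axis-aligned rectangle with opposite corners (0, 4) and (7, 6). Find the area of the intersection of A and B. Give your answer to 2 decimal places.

8.00

|A∩B|: x∈[3,7], y∈[4,6] → 4·2 = 8.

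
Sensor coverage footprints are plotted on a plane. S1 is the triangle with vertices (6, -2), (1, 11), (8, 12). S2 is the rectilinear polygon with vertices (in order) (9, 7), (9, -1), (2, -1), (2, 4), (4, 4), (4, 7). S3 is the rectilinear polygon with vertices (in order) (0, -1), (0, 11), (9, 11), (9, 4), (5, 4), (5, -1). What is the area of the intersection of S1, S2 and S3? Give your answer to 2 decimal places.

11.44

The intersection is the polygon with vertices (4,4), (4,7), (7.286,7), (6.857,4), (5,4), (5,0.6), (3.692,4).
By the shoelace formula its area is 11.44.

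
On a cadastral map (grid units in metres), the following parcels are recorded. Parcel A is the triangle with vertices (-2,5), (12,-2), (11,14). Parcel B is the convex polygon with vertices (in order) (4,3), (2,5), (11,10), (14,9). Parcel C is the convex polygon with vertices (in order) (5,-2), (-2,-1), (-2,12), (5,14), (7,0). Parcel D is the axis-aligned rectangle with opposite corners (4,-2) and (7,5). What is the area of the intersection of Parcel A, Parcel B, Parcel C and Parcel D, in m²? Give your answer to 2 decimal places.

The intersection is the polygon with vertices (6.368,4.421), (4,3), (4,5), (6.286,5).
By the shoelace formula its area is 3.03.

3.03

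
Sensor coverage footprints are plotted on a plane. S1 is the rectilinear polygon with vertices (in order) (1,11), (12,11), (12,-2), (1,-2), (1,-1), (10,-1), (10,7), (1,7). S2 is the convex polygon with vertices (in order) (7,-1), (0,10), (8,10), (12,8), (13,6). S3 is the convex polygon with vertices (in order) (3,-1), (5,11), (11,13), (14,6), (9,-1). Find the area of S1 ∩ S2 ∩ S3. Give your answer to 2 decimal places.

24.92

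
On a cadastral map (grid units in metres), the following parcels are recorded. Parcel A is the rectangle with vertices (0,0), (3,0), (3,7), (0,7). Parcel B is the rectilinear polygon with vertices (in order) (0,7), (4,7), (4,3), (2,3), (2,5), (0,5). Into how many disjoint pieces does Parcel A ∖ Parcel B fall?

Parcel A ∖ Parcel B is a single connected region.

1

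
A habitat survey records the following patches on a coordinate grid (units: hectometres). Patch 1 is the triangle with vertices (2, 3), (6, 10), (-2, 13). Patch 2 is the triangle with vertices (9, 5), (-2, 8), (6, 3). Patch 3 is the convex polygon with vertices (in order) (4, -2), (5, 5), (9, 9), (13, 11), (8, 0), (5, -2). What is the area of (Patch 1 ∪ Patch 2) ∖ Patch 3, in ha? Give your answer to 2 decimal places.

38.75

|Patch 1 ∪ Patch 2| = 45.2747.
|(Patch 1 ∪ Patch 2) ∩ Patch 3| = 6.5258.
|(Patch 1 ∪ Patch 2) ∖ Patch 3| = 45.2747 − 6.5258 = 38.75.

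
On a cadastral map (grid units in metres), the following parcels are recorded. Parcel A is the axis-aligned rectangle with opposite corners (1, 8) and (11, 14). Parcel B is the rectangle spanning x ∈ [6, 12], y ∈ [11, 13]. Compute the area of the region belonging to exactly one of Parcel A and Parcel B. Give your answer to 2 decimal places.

|Parcel A∩Parcel B|: x∈[6,11], y∈[11,13] → 5·2 = 10.
|Parcel A △ Parcel B| = |Parcel A| + |Parcel B| − 2·|Parcel A∩Parcel B| = 60 + 12 − 20 = 52.00.

52.00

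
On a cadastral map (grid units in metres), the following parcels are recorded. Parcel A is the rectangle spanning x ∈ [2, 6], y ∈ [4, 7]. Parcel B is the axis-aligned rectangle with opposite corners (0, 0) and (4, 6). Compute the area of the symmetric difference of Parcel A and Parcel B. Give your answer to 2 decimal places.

|Parcel A∩Parcel B|: x∈[2,4], y∈[4,6] → 2·2 = 4.
|Parcel A △ Parcel B| = |Parcel A| + |Parcel B| − 2·|Parcel A∩Parcel B| = 12 + 24 − 8 = 28.00.

28.00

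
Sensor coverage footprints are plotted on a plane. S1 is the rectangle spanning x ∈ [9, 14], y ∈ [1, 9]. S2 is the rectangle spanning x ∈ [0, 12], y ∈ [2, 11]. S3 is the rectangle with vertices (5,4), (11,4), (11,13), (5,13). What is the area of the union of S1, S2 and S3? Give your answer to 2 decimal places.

139.00

By inclusion–exclusion:
Individual areas: |S1| = 40, |S2| = 108, |S3| = 54.
|S1∩S2|: x∈[9,12], y∈[2,9] → 3·7 = 21.
|S1∩S3|: x∈[9,11], y∈[4,9] → 2·5 = 10.
|S2∩S3|: x∈[5,11], y∈[4,11] → 6·7 = 42.
|S1∩S2∩S3| = 10.
|S1 ∪ S2 ∪ S3| = 202 − 73 + 10 = 139.00.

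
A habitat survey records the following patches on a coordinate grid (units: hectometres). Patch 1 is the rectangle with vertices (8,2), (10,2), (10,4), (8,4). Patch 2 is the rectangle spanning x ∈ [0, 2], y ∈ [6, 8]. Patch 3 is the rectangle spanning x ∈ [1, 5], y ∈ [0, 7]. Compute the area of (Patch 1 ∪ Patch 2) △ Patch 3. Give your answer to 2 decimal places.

|Patch 1 ∪ Patch 2| = 8.
|(Patch 1 ∪ Patch 2) ∩ Patch 3| = 1.
|(Patch 1 ∪ Patch 2) △ Patch 3| = 8 + 28 − 2 = 34.00.

34.00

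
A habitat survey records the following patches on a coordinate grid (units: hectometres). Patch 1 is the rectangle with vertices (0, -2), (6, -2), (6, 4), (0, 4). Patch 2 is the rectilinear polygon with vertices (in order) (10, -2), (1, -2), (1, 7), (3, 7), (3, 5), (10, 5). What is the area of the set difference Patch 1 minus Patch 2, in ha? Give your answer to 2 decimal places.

6.00

|Patch 1| = 36, |Patch 1∩Patch 2| = 30.
|Patch 1 ∖ Patch 2| = |Patch 1| − |Patch 1∩Patch 2| = 36 − 30 = 6.00.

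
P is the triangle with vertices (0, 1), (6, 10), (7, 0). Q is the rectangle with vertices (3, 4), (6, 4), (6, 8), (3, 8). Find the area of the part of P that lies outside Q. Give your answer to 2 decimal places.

|P| = 34.5, |P∩Q| = 9.9167.
|P ∖ Q| = |P| − |P∩Q| = 34.5 − 9.9167 = 24.58.

24.58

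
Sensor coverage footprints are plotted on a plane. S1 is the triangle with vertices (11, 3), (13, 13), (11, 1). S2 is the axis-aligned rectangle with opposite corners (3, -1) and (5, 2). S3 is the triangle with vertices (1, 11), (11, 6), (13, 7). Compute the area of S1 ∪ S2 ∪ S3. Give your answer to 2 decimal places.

17.81

By inclusion–exclusion:
Individual areas: |S1| = 2, |S2| = 6, |S3| = 10.
|S1∩S2| = 0.
|S1∩S3| = 0.1944.
|S2∩S3| = 0.
|S1∩S2∩S3| = 0.
|S1 ∪ S2 ∪ S3| = 18 − 0.1944 + 0 = 17.81.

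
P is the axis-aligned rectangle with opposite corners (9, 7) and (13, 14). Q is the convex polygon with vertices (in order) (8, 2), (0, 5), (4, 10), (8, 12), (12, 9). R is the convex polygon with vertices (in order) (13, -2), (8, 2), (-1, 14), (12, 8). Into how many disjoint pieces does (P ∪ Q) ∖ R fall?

2

(P ∪ Q) ∖ R splits into 2 disjoint pieces (area 27.295, area 19.2903).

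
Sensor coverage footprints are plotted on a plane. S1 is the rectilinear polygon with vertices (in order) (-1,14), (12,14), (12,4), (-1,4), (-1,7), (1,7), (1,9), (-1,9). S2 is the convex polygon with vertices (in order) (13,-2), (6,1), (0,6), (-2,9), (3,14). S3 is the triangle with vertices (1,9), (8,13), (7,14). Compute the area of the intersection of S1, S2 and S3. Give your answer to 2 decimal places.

The intersection is the polygon with vertices (4.776,11.158), (1,9), (4.37,11.808).
By the shoelace formula its area is 1.67.

1.67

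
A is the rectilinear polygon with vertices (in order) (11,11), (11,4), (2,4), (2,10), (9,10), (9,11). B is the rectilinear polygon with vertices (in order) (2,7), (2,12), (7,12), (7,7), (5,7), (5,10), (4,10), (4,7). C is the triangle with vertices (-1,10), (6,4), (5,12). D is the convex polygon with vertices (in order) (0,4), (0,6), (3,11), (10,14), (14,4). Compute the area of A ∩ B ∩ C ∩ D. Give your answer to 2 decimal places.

7.07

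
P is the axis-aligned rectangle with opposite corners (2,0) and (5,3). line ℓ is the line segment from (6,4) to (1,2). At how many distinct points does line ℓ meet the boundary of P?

2

The segment meets the boundary at (2,2.4), (3.5,3).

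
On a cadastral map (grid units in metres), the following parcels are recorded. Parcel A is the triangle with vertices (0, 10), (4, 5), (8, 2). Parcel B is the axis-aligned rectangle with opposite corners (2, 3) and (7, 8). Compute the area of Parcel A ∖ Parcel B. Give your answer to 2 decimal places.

|Parcel A| = 4, |Parcel A∩Parcel B| = 3.3333.
|Parcel A ∖ Parcel B| = |Parcel A| − |Parcel A∩Parcel B| = 4 − 3.3333 = 0.67.

0.67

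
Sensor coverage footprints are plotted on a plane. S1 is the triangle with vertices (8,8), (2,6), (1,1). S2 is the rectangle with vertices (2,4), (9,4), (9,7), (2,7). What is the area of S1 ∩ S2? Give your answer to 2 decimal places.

The intersection is the polygon with vertices (5,7), (7,7), (4,4), (2,4), (2,6).
By the shoelace formula its area is 9.00.

9.00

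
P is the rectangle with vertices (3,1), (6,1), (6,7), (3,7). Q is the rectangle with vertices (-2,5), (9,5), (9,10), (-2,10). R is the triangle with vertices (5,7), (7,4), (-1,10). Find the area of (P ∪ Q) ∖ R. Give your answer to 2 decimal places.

61.29

|P ∪ Q| = 67.
|(P ∪ Q) ∩ R| = 5.7083.
|(P ∪ Q) ∖ R| = 67 − 5.7083 = 61.29.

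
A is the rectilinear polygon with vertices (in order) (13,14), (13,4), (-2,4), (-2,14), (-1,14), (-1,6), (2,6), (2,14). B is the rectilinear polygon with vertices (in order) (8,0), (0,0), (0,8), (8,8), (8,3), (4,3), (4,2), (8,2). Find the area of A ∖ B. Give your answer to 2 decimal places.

98.00

|A| = 126, |A∩B| = 28.
|A ∖ B| = |A| − |A∩B| = 126 − 28 = 98.00.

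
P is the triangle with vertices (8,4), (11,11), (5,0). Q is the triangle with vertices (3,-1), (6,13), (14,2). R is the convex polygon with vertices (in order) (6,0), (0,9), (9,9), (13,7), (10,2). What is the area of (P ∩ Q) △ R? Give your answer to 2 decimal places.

|P ∩ Q| = 4.0006.
|(P ∩ Q) ∩ R| = 3.9411.
|(P ∩ Q) △ R| = 4.0006 + 68.5 − 7.8821 = 64.62.

64.62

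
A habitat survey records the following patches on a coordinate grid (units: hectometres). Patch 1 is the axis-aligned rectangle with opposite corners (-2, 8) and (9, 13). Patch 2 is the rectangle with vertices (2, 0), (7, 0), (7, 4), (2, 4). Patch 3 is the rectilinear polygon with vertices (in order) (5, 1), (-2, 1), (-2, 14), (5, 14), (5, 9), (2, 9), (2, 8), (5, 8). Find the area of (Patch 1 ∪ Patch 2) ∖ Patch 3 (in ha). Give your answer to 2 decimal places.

|Patch 1 ∪ Patch 2| = 75.
|(Patch 1 ∪ Patch 2) ∩ Patch 3| = 41.
|(Patch 1 ∪ Patch 2) ∖ Patch 3| = 75 − 41 = 34.00.

34.00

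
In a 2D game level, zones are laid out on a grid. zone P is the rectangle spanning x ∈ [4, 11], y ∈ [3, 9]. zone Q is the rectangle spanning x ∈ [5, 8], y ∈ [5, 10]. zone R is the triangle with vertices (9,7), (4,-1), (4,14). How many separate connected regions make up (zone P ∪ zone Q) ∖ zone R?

(zone P ∪ zone Q) ∖ zone R is a single connected region.

1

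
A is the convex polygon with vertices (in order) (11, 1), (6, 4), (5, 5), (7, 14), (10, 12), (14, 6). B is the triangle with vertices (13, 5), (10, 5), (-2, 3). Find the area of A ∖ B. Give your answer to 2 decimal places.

64.52

|A| = 66.5, |A∩B| = 1.979.
|A ∖ B| = |A| − |A∩B| = 66.5 − 1.979 = 64.52.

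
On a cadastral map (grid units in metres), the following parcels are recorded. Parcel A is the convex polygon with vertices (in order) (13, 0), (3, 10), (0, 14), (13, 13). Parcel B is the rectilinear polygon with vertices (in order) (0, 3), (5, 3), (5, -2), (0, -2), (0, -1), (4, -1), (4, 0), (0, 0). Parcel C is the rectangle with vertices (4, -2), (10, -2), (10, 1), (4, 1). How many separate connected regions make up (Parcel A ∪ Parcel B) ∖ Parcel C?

3

(Parcel A ∪ Parcel B) ∖ Parcel C splits into 3 disjoint pieces (area 89.5, area 14, area 4).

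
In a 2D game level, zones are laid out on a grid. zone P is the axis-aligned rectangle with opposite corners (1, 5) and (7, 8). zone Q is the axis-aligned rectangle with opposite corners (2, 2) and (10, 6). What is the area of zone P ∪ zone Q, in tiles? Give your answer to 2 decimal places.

45.00

By inclusion–exclusion:
Individual areas: |zone P| = 18, |zone Q| = 32.
|zone P∩zone Q|: x∈[2,7], y∈[5,6] → 5·1 = 5.
|zone P ∪ zone Q| = 50 − 5 = 45.00.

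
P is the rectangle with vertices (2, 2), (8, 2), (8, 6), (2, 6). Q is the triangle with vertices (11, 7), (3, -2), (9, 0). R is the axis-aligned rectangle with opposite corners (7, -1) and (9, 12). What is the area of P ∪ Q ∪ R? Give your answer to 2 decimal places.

By inclusion–exclusion:
Individual areas: |P| = 24, |Q| = 19, |R| = 26.
|P∩Q| = 1.1736.
|P∩R|: x∈[7,8], y∈[2,6] → 1·4 = 4.
|Q∩R| = 7.9167.
|P∩Q∩R| = 1.0625.
|P ∪ Q ∪ R| = 69 − 13.0903 + 1.0625 = 56.97.

56.97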